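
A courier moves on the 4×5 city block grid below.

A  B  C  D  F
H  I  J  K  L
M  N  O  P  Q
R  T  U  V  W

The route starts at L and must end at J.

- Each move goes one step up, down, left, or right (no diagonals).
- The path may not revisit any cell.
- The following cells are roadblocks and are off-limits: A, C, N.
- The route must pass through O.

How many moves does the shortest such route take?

4

Any route passes through O somewhere between L and J. Summing Manhattan distances along the two legs (L → O → J) gives a lower bound of 3 + 1 = 4 moves.
A route of 4 moves achieves this: L → Q → P → O → J.
Since 4 matches the lower bound, it is optimal.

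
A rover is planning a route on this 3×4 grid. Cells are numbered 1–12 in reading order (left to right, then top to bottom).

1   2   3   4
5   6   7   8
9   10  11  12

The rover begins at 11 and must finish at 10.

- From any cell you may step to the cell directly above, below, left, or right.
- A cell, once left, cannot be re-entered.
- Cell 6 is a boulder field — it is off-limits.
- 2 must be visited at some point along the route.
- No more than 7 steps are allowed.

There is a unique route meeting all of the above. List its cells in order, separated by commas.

Any route must reach 2 and still end at 10 within 7 moves, so the order of the required stops is forced.
Route from 11: up 2 to 3, left 2 to 1, down 2 to 9, right 1 to 10 — 7 moves in all.
Check: all required cells visited; 7 ≤ 7 moves.

11, 7, 3, 2, 1, 5, 9, 10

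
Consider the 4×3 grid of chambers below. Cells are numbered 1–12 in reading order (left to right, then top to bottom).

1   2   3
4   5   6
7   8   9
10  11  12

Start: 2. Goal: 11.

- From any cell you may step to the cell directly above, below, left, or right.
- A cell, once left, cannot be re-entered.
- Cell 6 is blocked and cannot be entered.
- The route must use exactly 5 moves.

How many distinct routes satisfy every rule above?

Need simple routes of exactly 5 moves from 2 to 11 (Manhattan distance 3, so 1 moves are spent on a detour and 1 undoing it).
Enumerating: 2 5 8 7 10 11 | 2 5 8 9 12 11 | 2 5 4 7 10 11 | 2 5 4 7 8 11 | 2 1 4 7 10 11 | 2 1 4 7 8 11 | 2 1 4 5 8 11.
That gives 7 routes.

7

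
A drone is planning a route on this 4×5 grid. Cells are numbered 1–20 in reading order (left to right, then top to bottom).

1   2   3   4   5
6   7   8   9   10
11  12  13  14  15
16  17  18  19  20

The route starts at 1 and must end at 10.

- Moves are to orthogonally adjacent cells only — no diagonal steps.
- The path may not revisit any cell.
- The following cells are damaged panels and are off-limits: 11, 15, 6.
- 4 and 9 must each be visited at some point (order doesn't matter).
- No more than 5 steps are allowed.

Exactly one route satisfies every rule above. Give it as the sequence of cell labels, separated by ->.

The budget equals the shortest possible length, so every move has to be on a shortest route through the required cells.
Route from 1: right 3 to 4, down 1 to 9, right 1 to 10 — 5 moves in all.
Check: all required cells visited; 5 ≤ 5 moves.

1 -> 2 -> 3 -> 4 -> 9 -> 10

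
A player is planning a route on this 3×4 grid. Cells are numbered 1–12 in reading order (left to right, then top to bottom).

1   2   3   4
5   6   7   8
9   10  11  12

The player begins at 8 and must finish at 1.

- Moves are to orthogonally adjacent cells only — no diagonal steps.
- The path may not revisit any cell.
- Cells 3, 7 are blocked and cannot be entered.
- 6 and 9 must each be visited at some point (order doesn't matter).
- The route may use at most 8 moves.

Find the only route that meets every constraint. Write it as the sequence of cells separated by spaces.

The budget equals the shortest possible length, so every move has to be on a shortest route through the required cells.
Route from 8: down to 12, 3× left (reaching 9), up to 5, right to 6, up to 2, left to 1 — 8 moves in all.
Check: all required cells visited; 8 ≤ 8 moves.

8 12 11 10 9 5 6 2 1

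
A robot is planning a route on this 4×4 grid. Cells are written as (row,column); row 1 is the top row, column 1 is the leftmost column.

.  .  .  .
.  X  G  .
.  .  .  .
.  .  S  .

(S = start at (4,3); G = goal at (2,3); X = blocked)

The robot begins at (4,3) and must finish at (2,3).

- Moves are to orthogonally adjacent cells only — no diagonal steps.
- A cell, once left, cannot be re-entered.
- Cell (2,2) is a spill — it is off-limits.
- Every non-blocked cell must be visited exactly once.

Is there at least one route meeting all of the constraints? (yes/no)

One route that works: (4,3) → (4,4) → (3,4) → (2,4) → (1,4) → (1,3) → (1,2) → (1,1) → (2,1) → (3,1) → (4,1) → (4,2) → (3,2) → (3,3) → (2,3).

yes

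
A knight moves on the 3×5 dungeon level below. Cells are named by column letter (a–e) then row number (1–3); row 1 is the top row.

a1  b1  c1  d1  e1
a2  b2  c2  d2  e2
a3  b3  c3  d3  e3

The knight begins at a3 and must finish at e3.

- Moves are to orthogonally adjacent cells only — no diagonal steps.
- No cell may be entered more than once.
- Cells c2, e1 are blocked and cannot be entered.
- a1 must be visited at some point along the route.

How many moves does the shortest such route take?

8

Any route passes through a1 somewhere between a3 and e3. Summing Manhattan distances along the two legs (a3 → a1 → e3) gives a lower bound of 2 + 6 = 8 moves.
A route of 8 moves achieves this: a3 → a2 → a1 → b1 → b2 → b3 → c3 → d3 → e3.
Since 8 matches the lower bound, it is optimal.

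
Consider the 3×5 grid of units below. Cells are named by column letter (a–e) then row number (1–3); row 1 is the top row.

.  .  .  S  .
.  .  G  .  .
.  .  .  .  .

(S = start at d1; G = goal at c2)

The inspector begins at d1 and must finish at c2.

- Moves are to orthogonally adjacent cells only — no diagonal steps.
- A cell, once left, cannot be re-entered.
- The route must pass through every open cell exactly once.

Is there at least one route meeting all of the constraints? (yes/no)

Colour the cells like a checkerboard: each orthogonal step flips colour, so a Hamiltonian route alternates colours. Here there are 8 cells of one colour and 7 of the other, with start on the same colour as the goal — the counts and endpoints can't be arranged into an alternating sequence of length 15, so no Hamiltonian route exists.

no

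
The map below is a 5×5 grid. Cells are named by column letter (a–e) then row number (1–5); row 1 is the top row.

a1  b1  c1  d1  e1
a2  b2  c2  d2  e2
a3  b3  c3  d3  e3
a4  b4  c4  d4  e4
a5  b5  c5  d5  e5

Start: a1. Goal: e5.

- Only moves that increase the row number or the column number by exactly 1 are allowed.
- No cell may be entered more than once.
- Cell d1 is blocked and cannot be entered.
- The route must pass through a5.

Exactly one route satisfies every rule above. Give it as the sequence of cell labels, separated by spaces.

a1 a2 a3 a4 a5 b5 c5 d5 e5

Moves only go right or down, so the column and row indices never decrease.
Route from a1: 4× down (reaching a5), 4× right (reaching e5) — 8 moves in all.
Check: all required cells visited.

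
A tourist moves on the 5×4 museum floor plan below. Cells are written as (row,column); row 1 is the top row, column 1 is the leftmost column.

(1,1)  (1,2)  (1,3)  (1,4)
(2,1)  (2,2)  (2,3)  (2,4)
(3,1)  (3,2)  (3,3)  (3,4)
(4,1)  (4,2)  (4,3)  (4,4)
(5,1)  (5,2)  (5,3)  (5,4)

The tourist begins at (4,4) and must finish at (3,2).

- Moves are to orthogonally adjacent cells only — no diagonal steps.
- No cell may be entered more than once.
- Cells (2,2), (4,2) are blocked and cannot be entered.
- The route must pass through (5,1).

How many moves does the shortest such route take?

7

Any route passes through (5,1) somewhere between (4,4) and (3,2). Summing Manhattan distances along the two legs ((4,4) → (5,1) → (3,2)) gives a lower bound of 4 + 3 = 7 moves.
A route of 7 moves achieves this: (4,4) → (5,4) → (5,3) → (5,2) → (5,1) → (4,1) → (3,1) → (3,2).
Since 7 matches the lower bound, it is optimal.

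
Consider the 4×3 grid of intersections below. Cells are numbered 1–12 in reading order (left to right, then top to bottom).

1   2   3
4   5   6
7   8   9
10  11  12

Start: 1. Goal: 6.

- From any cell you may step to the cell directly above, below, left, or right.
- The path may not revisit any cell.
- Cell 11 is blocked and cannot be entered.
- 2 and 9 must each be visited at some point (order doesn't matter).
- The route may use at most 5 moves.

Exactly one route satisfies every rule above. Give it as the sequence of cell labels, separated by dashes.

Any route must reach 2 and 9 and still end at 6 within 5 moves, so the order of the required stops is forced.
Route from 1: right 1 to 2, down 2 to 8, right 1 to 9, up 1 to 6 — 5 moves in all.
Check: all required cells visited; 5 ≤ 5 moves.

1 - 2 - 5 - 8 - 9 - 6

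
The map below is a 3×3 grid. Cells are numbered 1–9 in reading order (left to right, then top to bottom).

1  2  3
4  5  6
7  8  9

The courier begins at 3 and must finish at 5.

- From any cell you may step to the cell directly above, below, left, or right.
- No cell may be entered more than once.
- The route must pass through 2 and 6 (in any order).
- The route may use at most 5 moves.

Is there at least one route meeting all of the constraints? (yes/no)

no

Exhausting the options from 3, every branch either would have to re-enter a cell already used, runs past the 5-move limit, or reaches the goal with a constraint still unmet.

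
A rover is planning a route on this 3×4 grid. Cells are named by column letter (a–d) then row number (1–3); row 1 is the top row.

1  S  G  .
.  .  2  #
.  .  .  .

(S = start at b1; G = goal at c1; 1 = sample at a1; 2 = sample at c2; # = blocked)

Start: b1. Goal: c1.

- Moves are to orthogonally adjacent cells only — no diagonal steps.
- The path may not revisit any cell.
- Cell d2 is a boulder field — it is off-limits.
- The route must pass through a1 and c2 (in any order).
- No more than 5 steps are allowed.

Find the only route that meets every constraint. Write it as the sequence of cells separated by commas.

The 5-move cap with required stops at a1, c2 leaves no slack for detours.
Route from b1: left 1 to a1, down 1 to a2, right 2 to c2, up 1 to c1 — 5 moves in all.
Check: all required cells visited; 5 ≤ 5 moves.

b1, a1, a2, b2, c2, c1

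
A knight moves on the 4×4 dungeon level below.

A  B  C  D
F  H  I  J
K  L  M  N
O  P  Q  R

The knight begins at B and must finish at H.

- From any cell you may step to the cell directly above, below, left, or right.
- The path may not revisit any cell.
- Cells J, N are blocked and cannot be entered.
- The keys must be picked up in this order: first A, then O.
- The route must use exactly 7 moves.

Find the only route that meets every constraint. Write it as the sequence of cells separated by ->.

The waypoints must appear in the order A, O, with no cell reused.
Route from B: left to A, 3× down (reaching O), right to P, 2× up (reaching H) — 7 moves in all.
Check: order respected (A at step 1, O at step 4); 7 moves as required.

B -> A -> F -> K -> O -> P -> L -> H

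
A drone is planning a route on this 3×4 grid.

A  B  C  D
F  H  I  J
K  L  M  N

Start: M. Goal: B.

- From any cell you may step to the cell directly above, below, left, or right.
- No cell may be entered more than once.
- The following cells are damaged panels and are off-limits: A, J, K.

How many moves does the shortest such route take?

The Manhattan distance from M to B is |3−1| + |3−2| = 3, so at least 3 moves are needed.
A route of 3 moves achieves this: M → I → C → B.
Since 3 matches the lower bound, it is optimal.

3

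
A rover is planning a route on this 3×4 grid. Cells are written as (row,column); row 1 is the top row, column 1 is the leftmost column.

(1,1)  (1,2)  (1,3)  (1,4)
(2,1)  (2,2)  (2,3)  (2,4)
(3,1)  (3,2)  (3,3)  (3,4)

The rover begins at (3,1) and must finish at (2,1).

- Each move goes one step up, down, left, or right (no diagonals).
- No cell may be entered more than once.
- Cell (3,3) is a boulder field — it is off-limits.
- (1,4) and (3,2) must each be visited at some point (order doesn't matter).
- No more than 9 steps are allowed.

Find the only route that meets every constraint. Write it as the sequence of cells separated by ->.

(3,1) -> (3,2) -> (2,2) -> (2,3) -> (2,4) -> (1,4) -> (1,3) -> (1,2) -> (1,1) -> (2,1)

The 9-move cap with required stops at (1,4), (3,2) leaves no slack for detours.
Route from (3,1): right to (3,2), up to (2,2), 2× right (reaching (2,4)), up to (1,4), 3× left (reaching (1,1)), down to (2,1) — 9 moves in all.
Check: all required cells visited; 9 ≤ 9 moves.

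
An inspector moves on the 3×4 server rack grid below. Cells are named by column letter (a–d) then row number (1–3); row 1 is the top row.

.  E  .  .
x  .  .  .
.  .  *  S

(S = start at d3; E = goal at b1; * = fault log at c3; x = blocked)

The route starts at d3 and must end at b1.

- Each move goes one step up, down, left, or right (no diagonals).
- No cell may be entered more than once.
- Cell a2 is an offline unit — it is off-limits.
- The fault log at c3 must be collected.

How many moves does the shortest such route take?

Any route passes through c3 somewhere between d3 and b1. Summing Manhattan distances along the two legs (d3 → c3 → b1) gives a lower bound of 1 + 3 = 4 moves.
A route of 4 moves achieves this: d3 → c3 → c2 → c1 → b1.
Since 4 matches the lower bound, it is optimal.

4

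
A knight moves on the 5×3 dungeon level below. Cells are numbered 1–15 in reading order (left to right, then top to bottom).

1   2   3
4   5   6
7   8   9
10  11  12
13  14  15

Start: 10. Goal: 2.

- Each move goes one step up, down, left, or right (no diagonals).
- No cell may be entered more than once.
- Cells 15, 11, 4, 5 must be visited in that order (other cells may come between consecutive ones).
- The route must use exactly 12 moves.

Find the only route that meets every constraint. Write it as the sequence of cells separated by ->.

The waypoints must appear in the order 15, 11, 4, 5, with no cell reused.
Route from 10: down to 13, 2× right (reaching 15), up to 12, left to 11, up to 8, left to 7, up to 4, 2× right (reaching 6), up to 3, left to 2 — 12 moves in all.
Check: order respected (15 at step 3, 11 at step 5, 4 at step 8, 5 at step 9); 12 moves as required.

10 -> 13 -> 14 -> 15 -> 12 -> 11 -> 8 -> 7 -> 4 -> 5 -> 6 -> 3 -> 2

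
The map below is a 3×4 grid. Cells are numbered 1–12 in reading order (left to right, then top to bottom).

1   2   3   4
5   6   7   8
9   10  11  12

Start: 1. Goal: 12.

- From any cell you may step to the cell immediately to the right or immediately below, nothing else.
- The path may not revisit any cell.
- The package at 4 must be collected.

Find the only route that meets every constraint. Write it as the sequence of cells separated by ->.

1 -> 2 -> 3 -> 4 -> 8 -> 12

Moves only go right or down, so the column and row indices never decrease.
Route from 1: 3× right (reaching 4), 2× down (reaching 12) — 5 moves in all.
Check: all required cells visited.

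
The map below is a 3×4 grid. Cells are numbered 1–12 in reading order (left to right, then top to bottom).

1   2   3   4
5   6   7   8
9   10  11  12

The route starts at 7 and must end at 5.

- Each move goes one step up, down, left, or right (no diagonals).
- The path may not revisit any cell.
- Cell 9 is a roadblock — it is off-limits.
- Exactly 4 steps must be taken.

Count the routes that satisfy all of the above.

4

Need simple routes of exactly 4 moves from 7 to 5 (Manhattan distance 2, so 1 moves are spent on a detour and 1 undoing it).
Enumerating: 7 3 2 6 5 | 7 3 2 1 5 | 7 11 10 6 5 | 7 6 2 1 5.
That gives 4 routes.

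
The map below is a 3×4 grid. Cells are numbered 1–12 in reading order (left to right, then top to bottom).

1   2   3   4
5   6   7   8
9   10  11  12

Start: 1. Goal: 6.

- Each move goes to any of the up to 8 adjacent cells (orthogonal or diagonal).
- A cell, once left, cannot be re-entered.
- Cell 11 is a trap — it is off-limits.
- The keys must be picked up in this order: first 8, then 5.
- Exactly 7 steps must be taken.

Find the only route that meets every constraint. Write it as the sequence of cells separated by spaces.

The waypoints must appear in the order 8, 5, with no cell reused.
Route from 1: 2× right (reaching 3), down-right to 8, left to 7, down-left to 10, up-left to 5, right to 6 — 7 moves in all.
Check: order respected (8 at step 3, 5 at step 6); 7 moves as required.

1 2 3 8 7 10 5 6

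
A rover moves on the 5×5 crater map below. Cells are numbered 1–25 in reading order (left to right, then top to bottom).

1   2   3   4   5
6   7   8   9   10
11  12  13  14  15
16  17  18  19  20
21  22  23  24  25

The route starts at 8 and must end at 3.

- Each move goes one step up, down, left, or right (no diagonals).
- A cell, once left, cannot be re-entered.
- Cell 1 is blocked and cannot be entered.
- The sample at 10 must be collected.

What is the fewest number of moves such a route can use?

Any route passes through 10 somewhere between 8 and 3. Summing Manhattan distances along the two legs (8 → 10 → 3) gives a lower bound of 2 + 3 = 5 moves.
A route of 5 moves achieves this: 8 → 9 → 10 → 5 → 4 → 3.
Since 5 matches the lower bound, it is optimal.

5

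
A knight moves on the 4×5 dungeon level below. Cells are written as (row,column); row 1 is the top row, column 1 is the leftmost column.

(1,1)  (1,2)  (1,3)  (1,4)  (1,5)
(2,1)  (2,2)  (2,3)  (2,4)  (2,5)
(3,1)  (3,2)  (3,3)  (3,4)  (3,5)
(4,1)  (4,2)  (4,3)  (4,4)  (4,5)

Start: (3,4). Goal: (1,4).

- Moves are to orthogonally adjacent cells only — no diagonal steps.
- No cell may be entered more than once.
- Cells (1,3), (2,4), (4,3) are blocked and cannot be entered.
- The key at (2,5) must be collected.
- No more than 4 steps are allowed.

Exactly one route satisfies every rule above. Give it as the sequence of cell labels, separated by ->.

The budget equals the shortest possible length, so every move has to be on a shortest route through the required cells.
Route from (3,4): right to (3,5), 2× up (reaching (1,5)), left to (1,4) — 4 moves in all.
Check: all required cells visited; 4 ≤ 4 moves.

(3,4) -> (3,5) -> (2,5) -> (1,5) -> (1,4)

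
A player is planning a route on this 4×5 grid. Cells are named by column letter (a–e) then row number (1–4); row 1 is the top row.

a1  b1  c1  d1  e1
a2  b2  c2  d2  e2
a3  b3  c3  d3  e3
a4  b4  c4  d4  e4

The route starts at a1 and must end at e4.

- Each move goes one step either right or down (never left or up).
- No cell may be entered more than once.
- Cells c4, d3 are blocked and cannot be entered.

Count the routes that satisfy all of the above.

5

A right/down-only route from a1 to e4 makes exactly 3 down-moves and 4 right-moves in some order.
With no other constraints that would be C(7,3) = 35 routes.
Subtract routes through each blocked cell (inclusion–exclusion for overlaps): − through d3: 20 − through c4: 10 → 5.
That gives 5 routes.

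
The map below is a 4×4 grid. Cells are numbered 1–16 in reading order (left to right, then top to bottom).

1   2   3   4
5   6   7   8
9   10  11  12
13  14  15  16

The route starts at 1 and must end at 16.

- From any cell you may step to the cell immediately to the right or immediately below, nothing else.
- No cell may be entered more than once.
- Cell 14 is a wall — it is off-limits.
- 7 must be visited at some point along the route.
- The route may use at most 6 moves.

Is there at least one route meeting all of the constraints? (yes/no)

yes

One route that works: 1 → 5 → 6 → 7 → 11 → 15 → 16.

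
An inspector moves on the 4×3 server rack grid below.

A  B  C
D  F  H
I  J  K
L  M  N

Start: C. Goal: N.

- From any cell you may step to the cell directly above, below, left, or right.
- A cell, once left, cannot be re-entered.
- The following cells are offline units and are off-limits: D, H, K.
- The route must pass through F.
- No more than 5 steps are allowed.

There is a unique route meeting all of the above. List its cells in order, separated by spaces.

The budget equals the shortest possible length, so every move has to be on a shortest route through the required cells.
Route from C: left 1 to B, down 3 to M, right 1 to N — 5 moves in all.
Check: all required cells visited; 5 ≤ 5 moves.

C B F J M N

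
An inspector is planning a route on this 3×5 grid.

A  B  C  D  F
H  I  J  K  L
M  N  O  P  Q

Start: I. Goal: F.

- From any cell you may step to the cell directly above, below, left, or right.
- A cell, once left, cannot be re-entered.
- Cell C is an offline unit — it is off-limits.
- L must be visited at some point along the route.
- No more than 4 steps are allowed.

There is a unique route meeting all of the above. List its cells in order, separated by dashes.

I - J - K - L - F

Any route must reach L and still end at F within 4 moves, so the order of the required stops is forced.
Route from I: 3× right (reaching L), up to F — 4 moves in all.
Check: all required cells visited; 4 ≤ 4 moves.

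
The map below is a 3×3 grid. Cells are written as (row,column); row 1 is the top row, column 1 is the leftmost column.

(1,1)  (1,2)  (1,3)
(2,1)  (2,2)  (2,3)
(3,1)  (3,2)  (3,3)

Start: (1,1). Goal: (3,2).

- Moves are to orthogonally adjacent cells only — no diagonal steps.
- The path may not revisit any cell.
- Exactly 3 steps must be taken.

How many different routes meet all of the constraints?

3

Need simple routes of exactly 3 moves from (1,1) to (3,2) (Manhattan distance 3, so 0 moves are spent on a detour and 0 undoing it).
Enumerating: (1,1) (2,1) (3,1) (3,2) | (1,1) (2,1) (2,2) (3,2) | (1,1) (1,2) (2,2) (3,2).
That gives 3 routes.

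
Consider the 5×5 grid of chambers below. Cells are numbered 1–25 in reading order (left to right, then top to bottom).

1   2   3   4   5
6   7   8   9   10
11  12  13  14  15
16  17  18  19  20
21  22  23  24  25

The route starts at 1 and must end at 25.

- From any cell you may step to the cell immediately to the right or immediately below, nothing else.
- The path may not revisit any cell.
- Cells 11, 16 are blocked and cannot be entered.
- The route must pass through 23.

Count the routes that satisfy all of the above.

9

A right/down-only route from 1 to 25 makes exactly 4 down-moves and 4 right-moves in some order.
With no other constraints that would be C(8,4) = 70 routes.
Split at 23 and multiply the segment counts (each segment already excludes blocked cells): 1→23: 9; 23→25: 1; product = 9.
That gives 9 routes.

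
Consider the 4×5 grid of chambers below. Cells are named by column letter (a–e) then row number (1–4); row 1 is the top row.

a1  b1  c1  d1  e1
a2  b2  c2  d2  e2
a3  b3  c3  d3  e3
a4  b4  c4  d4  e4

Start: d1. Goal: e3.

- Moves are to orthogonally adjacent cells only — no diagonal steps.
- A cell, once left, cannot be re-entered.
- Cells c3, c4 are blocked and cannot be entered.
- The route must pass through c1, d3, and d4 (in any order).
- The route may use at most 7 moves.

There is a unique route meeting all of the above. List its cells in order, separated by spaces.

Any route must reach c1, d3, and d4 and still end at e3 within 7 moves, so the order of the required stops is forced.
Route from d1: left 1 to c1, down 1 to c2, right 1 to d2, down 2 to d4, right 1 to e4, up 1 to e3 — 7 moves in all.
Check: all required cells visited; 7 ≤ 7 moves.

d1 c1 c2 d2 d3 d4 e4 e3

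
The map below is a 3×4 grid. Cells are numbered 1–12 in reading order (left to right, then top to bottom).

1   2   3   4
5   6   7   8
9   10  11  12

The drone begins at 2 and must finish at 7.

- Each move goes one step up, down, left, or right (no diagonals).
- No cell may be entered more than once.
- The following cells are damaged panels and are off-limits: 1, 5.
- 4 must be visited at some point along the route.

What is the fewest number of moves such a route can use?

4

Any route passes through 4 somewhere between 2 and 7. Summing Manhattan distances along the two legs (2 → 4 → 7) gives a lower bound of 2 + 2 = 4 moves.
A route of 4 moves achieves this: 2 → 3 → 4 → 8 → 7.
Since 4 matches the lower bound, it is optimal.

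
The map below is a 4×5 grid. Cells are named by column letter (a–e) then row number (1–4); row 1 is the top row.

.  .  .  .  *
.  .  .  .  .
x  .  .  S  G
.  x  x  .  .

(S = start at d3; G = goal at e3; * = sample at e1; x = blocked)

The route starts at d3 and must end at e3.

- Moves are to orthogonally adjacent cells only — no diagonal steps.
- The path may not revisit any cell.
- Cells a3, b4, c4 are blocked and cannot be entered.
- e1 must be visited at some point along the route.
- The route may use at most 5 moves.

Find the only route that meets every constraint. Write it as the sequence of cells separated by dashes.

d3 - d2 - d1 - e1 - e2 - e3

Any route must reach e1 and still end at e3 within 5 moves, so the order of the required stops is forced.
Route from d3: 2× up (reaching d1), right to e1, 2× down (reaching e3) — 5 moves in all.
Check: all required cells visited; 5 ≤ 5 moves.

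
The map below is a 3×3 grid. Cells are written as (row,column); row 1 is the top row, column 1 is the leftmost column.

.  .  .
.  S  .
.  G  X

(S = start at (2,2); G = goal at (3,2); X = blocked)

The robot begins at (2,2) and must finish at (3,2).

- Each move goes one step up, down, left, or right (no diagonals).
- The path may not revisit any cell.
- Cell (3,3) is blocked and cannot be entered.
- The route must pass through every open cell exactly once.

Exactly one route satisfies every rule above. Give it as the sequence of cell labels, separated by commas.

(2,2), (2,3), (1,3), (1,2), (1,1), (2,1), (3,1), (3,2)

Need to visit all 8 open cells exactly once, starting at (2,2) and ending at (3,2).
Cell (2,3) has only two open neighbours ((1,3) and (2,2)), so the path must pass straight through it: one of those is the cell it's entered from and the other is where it exits.
Route from (2,2): right 1 to (2,3), up 1 to (1,3), left 2 to (1,1), down 2 to (3,1), right 1 to (3,2) — 7 moves in all.
Check: all 8 open cells covered.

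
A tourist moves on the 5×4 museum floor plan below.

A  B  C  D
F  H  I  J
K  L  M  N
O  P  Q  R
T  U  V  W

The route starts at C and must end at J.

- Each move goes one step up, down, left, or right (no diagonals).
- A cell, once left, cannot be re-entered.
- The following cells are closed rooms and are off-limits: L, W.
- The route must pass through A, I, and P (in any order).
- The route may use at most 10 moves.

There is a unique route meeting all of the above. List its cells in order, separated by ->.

C -> B -> A -> F -> K -> O -> P -> Q -> M -> I -> J

The 10-move cap with required stops at A, I, P leaves no slack for detours.
Route from C: left 2 to A, down 3 to O, right 2 to Q, up 2 to I, right 1 to J — 10 moves in all.
Check: all required cells visited; 10 ≤ 10 moves.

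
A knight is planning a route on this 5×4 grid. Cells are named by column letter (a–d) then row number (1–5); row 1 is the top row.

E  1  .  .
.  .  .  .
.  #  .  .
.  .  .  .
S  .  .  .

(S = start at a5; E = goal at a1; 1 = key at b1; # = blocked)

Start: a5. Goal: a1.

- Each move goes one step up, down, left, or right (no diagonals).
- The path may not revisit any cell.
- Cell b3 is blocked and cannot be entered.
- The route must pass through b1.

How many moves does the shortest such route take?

6

Any route passes through b1 somewhere between a5 and a1. Summing Manhattan distances along the two legs (a5 → b1 → a1) gives a lower bound of 5 + 1 = 6 moves.
A route of 6 moves achieves this: a5 → a4 → a3 → a2 → b2 → b1 → a1.
Since 6 matches the lower bound, it is optimal.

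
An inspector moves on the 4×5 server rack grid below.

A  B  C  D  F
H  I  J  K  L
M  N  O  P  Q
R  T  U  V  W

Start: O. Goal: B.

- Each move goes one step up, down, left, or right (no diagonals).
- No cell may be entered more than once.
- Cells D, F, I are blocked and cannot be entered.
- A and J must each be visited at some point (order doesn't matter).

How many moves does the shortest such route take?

11

Any route passes through A and J in some order between O and B. Summing Manhattan distances along each leg and taking the cheapest ordering (O → J → A → B) gives a lower bound of 1 + 3 + 1 = 5 moves.
The shortest route satisfying every rule uses 11 moves: O → J → K → P → V → U → T → N → M → H → A → B.
The no-revisit rule (legs can't share cells) pushes the minimum above the 5-move bound; an exhaustive check rules out every length from 5 to 10 (on a 4-connected grid the length of any start-to-goal walk has the same parity as the Manhattan bound, so only lengths 5, 7, 9, … need checking), leaving 11 as the minimum.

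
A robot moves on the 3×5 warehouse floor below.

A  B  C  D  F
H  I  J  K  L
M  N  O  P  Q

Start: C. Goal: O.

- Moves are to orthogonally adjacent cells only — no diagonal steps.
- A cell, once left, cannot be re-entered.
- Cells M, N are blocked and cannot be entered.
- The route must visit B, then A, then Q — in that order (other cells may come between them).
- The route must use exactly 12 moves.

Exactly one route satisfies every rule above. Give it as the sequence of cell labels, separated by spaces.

The waypoints must appear in the order B, A, Q, with no cell reused.
Route from C: 2× left (reaching A), down to H, 3× right (reaching K), up to D, right to F, 2× down (reaching Q), 2× left (reaching O) — 12 moves in all.
Check: order respected (B at step 1, A at step 2, Q at step 10); 12 moves as required.

C B A H I J K D F L Q P O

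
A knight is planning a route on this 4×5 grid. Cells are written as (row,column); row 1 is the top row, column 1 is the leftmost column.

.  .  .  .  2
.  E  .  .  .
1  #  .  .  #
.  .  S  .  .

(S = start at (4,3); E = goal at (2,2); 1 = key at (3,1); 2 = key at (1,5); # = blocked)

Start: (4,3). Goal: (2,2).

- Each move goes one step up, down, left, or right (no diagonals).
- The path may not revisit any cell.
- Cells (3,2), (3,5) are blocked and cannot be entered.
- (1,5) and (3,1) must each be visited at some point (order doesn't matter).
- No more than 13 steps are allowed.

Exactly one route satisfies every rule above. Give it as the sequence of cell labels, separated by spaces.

(4,3) (4,2) (4,1) (3,1) (2,1) (1,1) (1,2) (1,3) (1,4) (1,5) (2,5) (2,4) (2,3) (2,2)

The budget equals the shortest possible length, so every move has to be on a shortest route through the required cells.
Route from (4,3): left 2 to (4,1), up 3 to (1,1), right 4 to (1,5), down 1 to (2,5), left 3 to (2,2) — 13 moves in all.
Check: all required cells visited; 13 ≤ 13 moves.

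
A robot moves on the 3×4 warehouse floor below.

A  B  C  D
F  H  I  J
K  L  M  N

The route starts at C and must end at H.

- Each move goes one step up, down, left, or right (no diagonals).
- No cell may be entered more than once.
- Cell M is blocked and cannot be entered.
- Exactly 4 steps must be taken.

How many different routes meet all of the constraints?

2

Need simple routes of exactly 4 moves from C to H (Manhattan distance 2, so 1 moves are spent on a detour and 1 undoing it).
Enumerating: C B A F H | C D J I H.
That gives 2 routes.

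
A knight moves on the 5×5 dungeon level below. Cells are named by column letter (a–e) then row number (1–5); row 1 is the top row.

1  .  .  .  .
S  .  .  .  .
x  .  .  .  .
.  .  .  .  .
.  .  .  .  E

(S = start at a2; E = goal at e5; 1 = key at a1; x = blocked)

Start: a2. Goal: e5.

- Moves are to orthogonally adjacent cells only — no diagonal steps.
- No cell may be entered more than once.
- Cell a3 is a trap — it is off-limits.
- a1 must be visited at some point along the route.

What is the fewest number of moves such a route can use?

9

Any route passes through a1 somewhere between a2 and e5. Summing Manhattan distances along the two legs (a2 → a1 → e5) gives a lower bound of 1 + 8 = 9 moves.
A route of 9 moves achieves this: a2 → a1 → b1 → b2 → b3 → b4 → b5 → c5 → d5 → e5.
Since 9 matches the lower bound, it is optimal.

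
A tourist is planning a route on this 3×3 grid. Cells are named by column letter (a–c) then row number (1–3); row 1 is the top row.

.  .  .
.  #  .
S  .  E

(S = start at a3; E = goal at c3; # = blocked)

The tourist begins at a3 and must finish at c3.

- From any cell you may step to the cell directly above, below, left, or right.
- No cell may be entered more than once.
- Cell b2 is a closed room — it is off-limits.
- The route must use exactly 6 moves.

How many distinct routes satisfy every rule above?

Need simple routes of exactly 6 moves from a3 to c3 (Manhattan distance 2, so 2 moves are spent on a detour and 2 undoing it).
Enumerating: a3 a2 a1 b1 c1 c2 c3.
That gives 1 route.

1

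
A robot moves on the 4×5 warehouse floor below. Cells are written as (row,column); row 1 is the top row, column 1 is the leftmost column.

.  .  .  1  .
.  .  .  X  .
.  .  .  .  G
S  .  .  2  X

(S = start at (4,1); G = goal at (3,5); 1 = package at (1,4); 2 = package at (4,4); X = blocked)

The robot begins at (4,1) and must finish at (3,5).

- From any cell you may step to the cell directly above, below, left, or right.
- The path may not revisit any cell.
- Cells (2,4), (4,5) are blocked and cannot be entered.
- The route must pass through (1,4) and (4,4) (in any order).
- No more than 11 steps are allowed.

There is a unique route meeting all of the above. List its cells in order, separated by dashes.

Any route must reach (1,4) and (4,4) and still end at (3,5) within 11 moves, so the order of the required stops is forced.
Route from (4,1): right 3 to (4,4), up 1 to (3,4), left 1 to (3,3), up 2 to (1,3), right 2 to (1,5), down 2 to (3,5) — 11 moves in all.
Check: all required cells visited; 11 ≤ 11 moves.

(4,1) - (4,2) - (4,3) - (4,4) - (3,4) - (3,3) - (2,3) - (1,3) - (1,4) - (1,5) - (2,5) - (3,5)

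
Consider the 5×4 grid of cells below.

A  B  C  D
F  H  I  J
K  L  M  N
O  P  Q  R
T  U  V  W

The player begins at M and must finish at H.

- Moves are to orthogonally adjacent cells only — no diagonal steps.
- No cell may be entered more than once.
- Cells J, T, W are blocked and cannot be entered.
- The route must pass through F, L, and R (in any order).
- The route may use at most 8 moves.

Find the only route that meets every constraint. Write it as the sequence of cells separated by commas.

Any route must reach F, L, and R and still end at H within 8 moves, so the order of the required stops is forced.
Route from M: right 1 to N, down 1 to R, left 2 to P, up 1 to L, left 1 to K, up 1 to F, right 1 to H — 8 moves in all.
Check: all required cells visited; 8 ≤ 8 moves.

M, N, R, Q, P, L, K, F, H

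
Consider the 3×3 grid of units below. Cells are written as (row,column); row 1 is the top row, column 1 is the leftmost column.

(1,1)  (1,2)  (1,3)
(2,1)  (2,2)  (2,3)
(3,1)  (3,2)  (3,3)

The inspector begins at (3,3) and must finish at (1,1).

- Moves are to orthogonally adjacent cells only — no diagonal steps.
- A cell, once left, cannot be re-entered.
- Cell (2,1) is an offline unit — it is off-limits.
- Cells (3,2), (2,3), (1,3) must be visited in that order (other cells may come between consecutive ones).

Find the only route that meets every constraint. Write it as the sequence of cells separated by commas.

The waypoints must appear in the order (3,2), (2,3), (1,3), with no cell reused.
Route from (3,3): left to (3,2), up to (2,2), right to (2,3), up to (1,3), 2× left (reaching (1,1)) — 6 moves in all.
Check: order respected ((3,2) at step 1, (2,3) at step 3, (1,3) at step 4).

(3,3), (3,2), (2,2), (2,3), (1,3), (1,2), (1,1)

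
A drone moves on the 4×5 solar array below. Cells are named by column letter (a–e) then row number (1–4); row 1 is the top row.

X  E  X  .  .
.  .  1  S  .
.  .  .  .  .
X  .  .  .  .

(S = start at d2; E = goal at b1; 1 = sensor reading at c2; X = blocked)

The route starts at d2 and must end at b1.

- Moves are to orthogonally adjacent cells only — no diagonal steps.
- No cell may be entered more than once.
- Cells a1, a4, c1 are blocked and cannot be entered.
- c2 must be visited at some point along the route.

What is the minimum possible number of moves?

Any route passes through c2 somewhere between d2 and b1. Summing Manhattan distances along the two legs (d2 → c2 → b1) gives a lower bound of 1 + 2 = 3 moves.
A route of 3 moves achieves this: d2 → c2 → b2 → b1.
Since 3 matches the lower bound, it is optimal.

3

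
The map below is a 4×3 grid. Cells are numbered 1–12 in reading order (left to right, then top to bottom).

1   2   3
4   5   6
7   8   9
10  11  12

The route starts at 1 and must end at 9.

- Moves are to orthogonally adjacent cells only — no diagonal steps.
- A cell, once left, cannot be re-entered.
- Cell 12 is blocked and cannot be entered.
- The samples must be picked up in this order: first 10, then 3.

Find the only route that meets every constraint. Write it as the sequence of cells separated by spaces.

1 4 7 10 11 8 5 2 3 6 9

The waypoints must appear in the order 10, 3, with no cell reused.
Route from 1: 3× down (reaching 10), right to 11, 3× up (reaching 2), right to 3, 2× down (reaching 9) — 10 moves in all.
Check: order respected (10 at step 3, 3 at step 8).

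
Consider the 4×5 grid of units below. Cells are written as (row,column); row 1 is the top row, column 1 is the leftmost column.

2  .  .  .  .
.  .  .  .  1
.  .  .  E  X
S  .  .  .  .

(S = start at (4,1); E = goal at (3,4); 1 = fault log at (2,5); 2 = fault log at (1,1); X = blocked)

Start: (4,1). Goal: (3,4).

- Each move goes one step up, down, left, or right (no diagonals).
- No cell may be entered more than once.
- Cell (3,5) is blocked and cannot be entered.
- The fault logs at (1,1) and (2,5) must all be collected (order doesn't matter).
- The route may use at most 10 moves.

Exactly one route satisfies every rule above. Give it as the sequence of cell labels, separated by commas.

(4,1), (3,1), (2,1), (1,1), (1,2), (1,3), (1,4), (1,5), (2,5), (2,4), (3,4)

The budget equals the shortest possible length, so every move has to be on a shortest route through the required cells.
Route from (4,1): up 3 to (1,1), right 4 to (1,5), down 1 to (2,5), left 1 to (2,4), down 1 to (3,4) — 10 moves in all.
Check: all required cells visited; 10 ≤ 10 moves.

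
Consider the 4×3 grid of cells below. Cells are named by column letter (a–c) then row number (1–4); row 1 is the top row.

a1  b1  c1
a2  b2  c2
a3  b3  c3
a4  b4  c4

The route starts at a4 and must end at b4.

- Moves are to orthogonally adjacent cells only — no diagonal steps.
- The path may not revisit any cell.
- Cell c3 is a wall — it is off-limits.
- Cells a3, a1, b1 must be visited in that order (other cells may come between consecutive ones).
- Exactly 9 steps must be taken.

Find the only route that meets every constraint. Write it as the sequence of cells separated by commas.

The waypoints must appear in the order a3, a1, b1, with no cell reused.
Route from a4: up 3 to a1, right 2 to c1, down 1 to c2, left 1 to b2, down 2 to b4 — 9 moves in all.
Check: order respected (a3 at step 1, a1 at step 3, b1 at step 4); 9 moves as required.

a4, a3, a2, a1, b1, c1, c2, b2, b3, b4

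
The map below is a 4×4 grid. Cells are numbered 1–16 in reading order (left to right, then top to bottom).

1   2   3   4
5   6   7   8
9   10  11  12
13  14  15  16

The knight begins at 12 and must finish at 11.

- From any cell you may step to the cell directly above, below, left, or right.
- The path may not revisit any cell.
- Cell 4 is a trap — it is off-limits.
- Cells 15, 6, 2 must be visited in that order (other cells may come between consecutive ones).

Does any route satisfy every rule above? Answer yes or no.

yes

One route that works: 12 → 16 → 15 → 14 → 10 → 6 → 2 → 3 → 7 → 11.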